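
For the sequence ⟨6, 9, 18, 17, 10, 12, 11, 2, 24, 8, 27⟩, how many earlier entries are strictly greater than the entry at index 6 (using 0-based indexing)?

The element at index 6 is 11.
Elements before it: 6, 9, 18, 17, 10, 12
Those larger than 11: 18, 17, 12

3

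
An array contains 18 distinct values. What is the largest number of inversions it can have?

There are 153 inversions.

A reversed (strictly descending) arrangement makes every pair an inversion, giving C(18, 2) inversions.
C(18, 2) = 18·17/2 = 153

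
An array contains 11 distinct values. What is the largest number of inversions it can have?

55 inversions

The maximum occurs when the array is in strictly decreasing order: every one of the C(11, 2) pairs is inverted.
C(11, 2) = 11·10/2 = 55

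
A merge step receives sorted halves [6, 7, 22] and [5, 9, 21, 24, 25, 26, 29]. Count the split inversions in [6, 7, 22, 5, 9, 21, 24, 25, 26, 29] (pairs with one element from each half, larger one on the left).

5 cross-inversions

Count, for every r in R, how many entries of L exceed r:
r = 5: 6, 7, 22 → 3
r = 9: 22 → 1
r = 21: 22 → 1
r = 24: none → 0
r = 25: none → 0
r = 26: none → 0
r = 29: none → 0
Cross-inversions: 3 + 1 + 1 + 0 + 0 + 0 + 0 = 5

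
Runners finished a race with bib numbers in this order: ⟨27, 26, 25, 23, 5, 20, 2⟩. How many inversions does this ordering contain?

20 out-of-order pairs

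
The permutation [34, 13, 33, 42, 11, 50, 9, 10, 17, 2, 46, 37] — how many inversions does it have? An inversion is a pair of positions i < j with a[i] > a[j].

Inversions: 35

Count, for each position, how many later elements it exceeds:
34: 7
13: 4
33: 5
42: 6
11: 3
50: 6
9: 1
10: 1
17: 1
2: 0
46: 1
37: 0
Sum: 7 + 4 + 5 + 6 + 3 + 6 + 1 + 1 + 1 + 0 + 1 + 0 = 35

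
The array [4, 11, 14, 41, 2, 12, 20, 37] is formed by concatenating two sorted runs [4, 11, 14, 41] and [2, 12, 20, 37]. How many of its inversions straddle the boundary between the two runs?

8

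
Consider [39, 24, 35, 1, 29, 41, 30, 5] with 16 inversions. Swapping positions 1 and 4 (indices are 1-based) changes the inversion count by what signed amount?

-5

Positions 1 and 4 hold 39 and 1; after swapping, the array is [1, 24, 35, 39, 29, 41, 30, 5].
Sweep left to right; for each value list the smaller values that follow it:
1: 0
24: 1
35: 3
39: 3
29: 1
41: 2
30: 1
5: 0
Sum: 0 + 1 + 3 + 3 + 1 + 2 + 1 + 0 = 11
Change: 11 − 16 = -5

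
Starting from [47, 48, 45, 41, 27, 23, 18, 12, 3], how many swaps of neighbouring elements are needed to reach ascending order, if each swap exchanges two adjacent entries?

Each adjacent swap fixes exactly one inversion, so the minimum swap count equals the number of inversions.
Count inversions — for each element, later elements that are smaller:
47: 45, 41, 27, 23, 18, 12, 3 → 7
48: 45, 41, 27, 23, 18, 12, 3 → 7
45: 41, 27, 23, 18, 12, 3 → 6
41: 27, 23, 18, 12, 3 → 5
27: 23, 18, 12, 3 → 4
23: 18, 12, 3 → 3
18: 12, 3 → 2
12: 3 → 1
3: none → 0
Total inversions: 7 + 7 + 6 + 5 + 4 + 3 + 2 + 1 + 0 = 35

35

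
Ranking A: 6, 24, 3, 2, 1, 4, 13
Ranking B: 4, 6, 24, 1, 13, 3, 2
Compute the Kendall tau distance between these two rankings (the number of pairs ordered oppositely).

9

Assign each item its position (1..7) in the first ordering, then rewrite the second ordering as that position sequence:
positions: 6→1, 24→2, 3→3, 2→4, 1→5, 4→6, 13→7
second ordering as positions: [6, 1, 2, 5, 7, 3, 4]
Discordant pairs = inversions in this position sequence.
6: 1, 2, 5, 3, 4 → 5
1: 0
2: 0
5: 3, 4 → 2
7: 3, 4 → 2
3: 0
4: 0
Total: 5 + 0 + 0 + 2 + 2 + 0 + 0 = 9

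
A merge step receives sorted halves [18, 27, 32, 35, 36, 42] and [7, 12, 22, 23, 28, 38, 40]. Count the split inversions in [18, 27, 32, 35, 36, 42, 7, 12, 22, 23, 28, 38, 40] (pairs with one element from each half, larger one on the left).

28 split inversions

Count, for every r in R, how many entries of L exceed r:
r = 7: 18, 27, 32, 35, 36, 42 → 6
r = 12: 18, 27, 32, 35, 36, 42 → 6
r = 22: 27, 32, 35, 36, 42 → 5
r = 23: 27, 32, 35, 36, 42 → 5
r = 28: 32, 35, 36, 42 → 4
r = 38: 42 → 1
r = 40: 42 → 1
Cross-inversions: 6 + 6 + 5 + 5 + 4 + 1 + 1 = 28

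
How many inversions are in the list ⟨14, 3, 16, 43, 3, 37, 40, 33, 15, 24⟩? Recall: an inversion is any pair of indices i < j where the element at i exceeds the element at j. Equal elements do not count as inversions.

18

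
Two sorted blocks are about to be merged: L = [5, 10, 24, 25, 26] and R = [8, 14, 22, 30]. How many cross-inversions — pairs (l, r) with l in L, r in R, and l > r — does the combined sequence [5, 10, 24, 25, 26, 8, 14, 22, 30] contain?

Take each right-half value and tally the left-half values above it:
r = 8: 10, 24, 25, 26 → 4
r = 14: 24, 25, 26 → 3
r = 22: 24, 25, 26 → 3
r = 30: none → 0
Cross-inversions: 4 + 3 + 3 + 0 = 10

10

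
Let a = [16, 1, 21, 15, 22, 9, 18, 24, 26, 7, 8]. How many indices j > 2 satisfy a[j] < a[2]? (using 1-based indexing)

0

The element at index 2 is 1.
Elements after it: 21, 15, 22, 9, 18, 24, 26, 7, 8
None of them are smaller than 1.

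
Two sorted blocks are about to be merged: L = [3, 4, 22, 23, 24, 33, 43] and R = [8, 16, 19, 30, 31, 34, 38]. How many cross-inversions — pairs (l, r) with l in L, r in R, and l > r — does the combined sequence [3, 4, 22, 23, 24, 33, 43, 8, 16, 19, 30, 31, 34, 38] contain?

There are 21 split inversions.

Take each right-half value and tally the left-half values above it:
r = 8: 22, 23, 24, 33, 43 → 5
r = 16: 22, 23, 24, 33, 43 → 5
r = 19: 22, 23, 24, 33, 43 → 5
r = 30: 33, 43 → 2
r = 31: 33, 43 → 2
r = 34: 43 → 1
r = 38: 43 → 1
Cross-inversions: 5 + 5 + 5 + 2 + 2 + 1 + 1 = 21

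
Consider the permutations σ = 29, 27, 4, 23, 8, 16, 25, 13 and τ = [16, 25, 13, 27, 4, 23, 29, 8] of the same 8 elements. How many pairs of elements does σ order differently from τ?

Discordant pairs: 18

Assign each item its position (1..8) in the first ordering, then rewrite the second ordering as that position sequence:
positions: 29→1, 27→2, 4→3, 23→4, 8→5, 16→6, 25→7, 13→8
second ordering as positions: [6, 7, 8, 2, 3, 4, 1, 5]
Discordant pairs = inversions in this position sequence.
6: 2, 3, 4, 1, 5 → 5
7: 2, 3, 4, 1, 5 → 5
8: 2, 3, 4, 1, 5 → 5
2: 1 → 1
3: 1 → 1
4: 1 → 1
1: 0
5: 0
Total: 5 + 5 + 5 + 1 + 1 + 1 + 0 + 0 = 18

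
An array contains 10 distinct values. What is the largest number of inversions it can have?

A reversed (strictly descending) arrangement makes every pair an inversion, giving C(10, 2) inversions.
C(10, 2) = 10·9/2 = 45

45 inversions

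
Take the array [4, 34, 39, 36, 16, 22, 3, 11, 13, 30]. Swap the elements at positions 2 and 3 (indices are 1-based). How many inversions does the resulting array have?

Inversions: 27

Positions 2 and 3 hold 34 and 39; after swapping, the array is [4, 39, 34, 36, 16, 22, 3, 11, 13, 30].
Count, for each position, how many later elements it exceeds:
4 → 3 → 1
39 → 34, 36, 16, 22, 3, 11, 13, 30 → 8
34 → 16, 22, 3, 11, 13, 30 → 6
36 → 16, 22, 3, 11, 13, 30 → 6
16 → 3, 11, 13 → 3
22 → 3, 11, 13 → 3
3 → none → 0
11 → none → 0
13 → none → 0
30 → none → 0
Sum: 1 + 8 + 6 + 6 + 3 + 3 + 0 + 0 + 0 + 0 = 27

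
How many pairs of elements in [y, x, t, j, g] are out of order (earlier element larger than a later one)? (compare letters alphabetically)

There are 10 inversions.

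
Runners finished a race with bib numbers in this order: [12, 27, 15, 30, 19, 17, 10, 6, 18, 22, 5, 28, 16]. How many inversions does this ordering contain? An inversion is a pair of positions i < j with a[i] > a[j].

Count, for each position, how many later elements it exceeds:
12 → 10, 6, 5 → 3
27 → 15, 19, 17, 10, 6, 18, 22, 5, 16 → 9
15 → 10, 6, 5 → 3
30 → 19, 17, 10, 6, 18, 22, 5, 28, 16 → 9
19 → 17, 10, 6, 18, 5, 16 → 6
17 → 10, 6, 5, 16 → 4
10 → 6, 5 → 2
6 → 5 → 1
18 → 5, 16 → 2
22 → 5, 16 → 2
5 → none → 0
28 → 16 → 1
16 → none → 0
Sum: 3 + 9 + 3 + 9 + 6 + 4 + 2 + 1 + 2 + 2 + 0 + 1 + 0 = 42

42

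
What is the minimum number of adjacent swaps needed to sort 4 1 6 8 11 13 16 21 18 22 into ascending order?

The minimum number of adjacent swaps to sort an array equals its inversion count, since every such swap removes exactly one inversion.
Count inversions — for each element, later elements that are smaller:
4: 1 → 1
1: none → 0
6: none → 0
8: none → 0
11: none → 0
13: none → 0
16: none → 0
21: 18 → 1
18: none → 0
22: none → 0
Total inversions: 1 + 0 + 0 + 0 + 0 + 0 + 0 + 1 + 0 + 0 = 2

2 swaps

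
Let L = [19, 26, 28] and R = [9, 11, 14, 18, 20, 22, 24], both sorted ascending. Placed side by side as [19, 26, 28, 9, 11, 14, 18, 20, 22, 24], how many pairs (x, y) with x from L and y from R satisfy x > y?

18

For each element r of the right run, count left-run elements greater than r:
r = 9: 19, 26, 28 → 3
r = 11: 19, 26, 28 → 3
r = 14: 19, 26, 28 → 3
r = 18: 19, 26, 28 → 3
r = 20: 26, 28 → 2
r = 22: 26, 28 → 2
r = 24: 26, 28 → 2
Cross-inversions: 3 + 3 + 3 + 3 + 2 + 2 + 2 = 18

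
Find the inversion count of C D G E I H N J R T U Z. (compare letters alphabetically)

3

Sweep left to right; for each value list the smaller values that follow it:
C: 0
D: 0
G: 1
E: 0
I: 1
H: 0
N: 1
J: 0
R: 0
T: 0
U: 0
Z: 0
Sum: 0 + 0 + 1 + 0 + 1 + 0 + 1 + 0 + 0 + 0 + 0 + 0 = 3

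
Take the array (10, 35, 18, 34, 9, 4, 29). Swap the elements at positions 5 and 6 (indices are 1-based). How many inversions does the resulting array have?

12

Positions 5 and 6 hold 9 and 4; after swapping, the array is [10, 35, 18, 34, 4, 9, 29].
Count, for each position, how many later elements it exceeds:
10 → 4, 9 → 2
35 → 18, 34, 4, 9, 29 → 5
18 → 4, 9 → 2
34 → 4, 9, 29 → 3
4 → none → 0
9 → none → 0
29 → none → 0
Sum: 2 + 5 + 2 + 3 + 0 + 0 + 0 = 12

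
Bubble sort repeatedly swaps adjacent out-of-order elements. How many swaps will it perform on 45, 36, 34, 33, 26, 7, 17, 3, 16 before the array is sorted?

33 adjacent swaps

Minimum adjacent swaps = number of inversions (each swap of adjacent out-of-order elements removes one inversion and no swap can remove more).
Count inversions — for each element, later elements that are smaller:
45: 36, 34, 33, 26, 7, 17, 3, 16 → 8
36: 34, 33, 26, 7, 17, 3, 16 → 7
34: 33, 26, 7, 17, 3, 16 → 6
33: 26, 7, 17, 3, 16 → 5
26: 7, 17, 3, 16 → 4
7: 3 → 1
17: 3, 16 → 2
3: none → 0
16: none → 0
Total inversions: 8 + 7 + 6 + 5 + 4 + 1 + 2 + 0 + 0 = 33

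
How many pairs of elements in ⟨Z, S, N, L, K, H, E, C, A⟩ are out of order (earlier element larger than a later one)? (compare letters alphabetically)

Count, for each position, how many later elements it exceeds:
Z: 8
S: 7
N: 6
L: 5
K: 4
H: 3
E: 2
C: 1
A: 0
Sum: 8 + 7 + 6 + 5 + 4 + 3 + 2 + 1 + 0 = 36

36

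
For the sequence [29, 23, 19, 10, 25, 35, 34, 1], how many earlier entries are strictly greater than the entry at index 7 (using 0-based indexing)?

7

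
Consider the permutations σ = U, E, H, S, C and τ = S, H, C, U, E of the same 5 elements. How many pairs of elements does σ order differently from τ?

Discordant pairs: 7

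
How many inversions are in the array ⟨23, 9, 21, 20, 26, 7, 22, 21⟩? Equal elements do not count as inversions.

14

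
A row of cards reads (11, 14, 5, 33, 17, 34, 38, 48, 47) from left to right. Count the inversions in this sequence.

Count, for each position, how many later elements it exceeds:
11 → 5 → 1
14 → 5 → 1
5 → none → 0
33 → 17 → 1
17 → none → 0
34 → none → 0
38 → none → 0
48 → 47 → 1
47 → none → 0
Sum: 1 + 1 + 0 + 1 + 0 + 0 + 0 + 1 + 0 = 4

4 inversions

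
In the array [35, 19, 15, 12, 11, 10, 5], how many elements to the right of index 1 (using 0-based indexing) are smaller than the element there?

5

The element at index 1 is 19.
Elements after it: 15, 12, 11, 10, 5
Those smaller than 19: 15, 12, 11, 10, 5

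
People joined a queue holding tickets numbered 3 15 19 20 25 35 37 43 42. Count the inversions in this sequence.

1 inversion

For each element, count later entries that are smaller:
3 → none → 0
15 → none → 0
19 → none → 0
20 → none → 0
25 → none → 0
35 → none → 0
37 → none → 0
43 → 42 → 1
42 → none → 0
Sum: 0 + 0 + 0 + 0 + 0 + 0 + 0 + 1 + 0 = 1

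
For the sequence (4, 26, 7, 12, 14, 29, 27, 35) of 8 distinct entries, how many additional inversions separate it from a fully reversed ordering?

24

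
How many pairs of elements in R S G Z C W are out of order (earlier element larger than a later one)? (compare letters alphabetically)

Sweep left to right; for each value list the smaller values that follow it:
R → G, C → 2
S → G, C → 2
G → C → 1
Z → C, W → 2
C → none → 0
W → none → 0
Sum: 2 + 2 + 1 + 2 + 0 + 0 = 7

7 inversions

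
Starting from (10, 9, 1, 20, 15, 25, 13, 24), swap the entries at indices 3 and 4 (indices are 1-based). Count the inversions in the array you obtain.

9 inversions

Positions 3 and 4 hold 1 and 20; after swapping, the array is [10, 9, 20, 1, 15, 25, 13, 24].
Sweep left to right; for each value list the smaller values that follow it:
10 → 9, 1 → 2
9 → 1 → 1
20 → 1, 15, 13 → 3
1 → none → 0
15 → 13 → 1
25 → 13, 24 → 2
13 → none → 0
24 → none → 0
Sum: 2 + 1 + 3 + 0 + 1 + 2 + 0 + 0 = 9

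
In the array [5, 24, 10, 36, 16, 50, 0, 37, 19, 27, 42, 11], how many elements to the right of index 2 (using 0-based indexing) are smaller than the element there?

The element at index 2 is 10.
Elements after it: 36, 16, 50, 0, 37, 19, 27, 42, 11
Those smaller than 10: 0

1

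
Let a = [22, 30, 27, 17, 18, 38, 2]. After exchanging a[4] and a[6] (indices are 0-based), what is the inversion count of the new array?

Inversions: 12

Positions 4 and 6 hold 18 and 2; after swapping, the array is [22, 30, 27, 17, 2, 38, 18].
For each element, count later entries that are smaller:
22 → 17, 2, 18 → 3
30 → 27, 17, 2, 18 → 4
27 → 17, 2, 18 → 3
17 → 2 → 1
2 → none → 0
38 → 18 → 1
18 → none → 0
Sum: 3 + 4 + 3 + 1 + 0 + 1 + 0 = 12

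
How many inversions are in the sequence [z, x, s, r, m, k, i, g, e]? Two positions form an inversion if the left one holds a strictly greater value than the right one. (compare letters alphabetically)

36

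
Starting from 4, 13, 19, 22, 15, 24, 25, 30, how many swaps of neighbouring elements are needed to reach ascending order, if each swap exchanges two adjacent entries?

There are 2 adjacent swaps.

Each adjacent swap fixes exactly one inversion, so the minimum swap count equals the number of inversions.
Count inversions — for each element, later elements that are smaller:
4: none → 0
13: none → 0
19: 15 → 1
22: 15 → 1
15: none → 0
24: none → 0
25: none → 0
30: none → 0
Total inversions: 0 + 0 + 1 + 1 + 0 + 0 + 0 + 0 = 2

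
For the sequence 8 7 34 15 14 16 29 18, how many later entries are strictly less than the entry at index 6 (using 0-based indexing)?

1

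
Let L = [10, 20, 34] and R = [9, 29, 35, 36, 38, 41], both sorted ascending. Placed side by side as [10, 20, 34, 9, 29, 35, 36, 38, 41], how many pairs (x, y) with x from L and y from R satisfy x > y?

Take each right-half value and tally the left-half values above it:
r = 9: 10, 20, 34 → 3
r = 29: 34 → 1
r = 35: none → 0
r = 36: none → 0
r = 38: none → 0
r = 41: none → 0
Cross-inversions: 3 + 1 + 0 + 0 + 0 + 0 = 4

4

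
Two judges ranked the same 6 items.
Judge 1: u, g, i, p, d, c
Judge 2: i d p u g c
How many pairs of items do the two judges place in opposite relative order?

Assign each item its position (1..6) in the first ordering, then rewrite the second ordering as that position sequence:
positions: u→1, g→2, i→3, p→4, d→5, c→6
second ordering as positions: [3, 5, 4, 1, 2, 6]
Discordant pairs = inversions in this position sequence.
3: 1, 2 → 2
5: 4, 1, 2 → 3
4: 1, 2 → 2
1: 0
2: 0
6: 0
Total: 2 + 3 + 2 + 0 + 0 + 0 = 7

7 discordant pairs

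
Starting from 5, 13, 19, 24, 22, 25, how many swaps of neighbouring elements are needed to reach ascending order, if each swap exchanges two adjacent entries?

There is 1 swap.

Minimum adjacent swaps = number of inversions (each swap of adjacent out-of-order elements removes one inversion and no swap can remove more).
Count inversions — for each element, later elements that are smaller:
5: none → 0
13: none → 0
19: none → 0
24: 22 → 1
22: none → 0
25: none → 0
Total inversions: 0 + 0 + 0 + 1 + 0 + 0 = 1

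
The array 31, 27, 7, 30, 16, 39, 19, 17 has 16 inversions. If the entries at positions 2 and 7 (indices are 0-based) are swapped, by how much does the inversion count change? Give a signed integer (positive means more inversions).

+3

Positions 2 and 7 hold 7 and 17; after swapping, the array is [31, 27, 17, 30, 16, 39, 19, 7].
For each element, count later entries that are smaller:
31 → 27, 17, 30, 16, 19, 7 → 6
27 → 17, 16, 19, 7 → 4
17 → 16, 7 → 2
30 → 16, 19, 7 → 3
16 → 7 → 1
39 → 19, 7 → 2
19 → 7 → 1
7 → none → 0
Sum: 6 + 4 + 2 + 3 + 1 + 2 + 1 + 0 = 19
Change: 19 − 16 = +3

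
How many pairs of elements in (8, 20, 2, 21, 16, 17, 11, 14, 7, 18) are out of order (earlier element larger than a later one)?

Element-by-element contributions:
8: 2
20: 7
2: 0
21: 6
16: 3
17: 3
11: 1
14: 1
7: 0
18: 0
Sum: 2 + 7 + 0 + 6 + 3 + 3 + 1 + 1 + 0 + 0 = 23

Inversions: 23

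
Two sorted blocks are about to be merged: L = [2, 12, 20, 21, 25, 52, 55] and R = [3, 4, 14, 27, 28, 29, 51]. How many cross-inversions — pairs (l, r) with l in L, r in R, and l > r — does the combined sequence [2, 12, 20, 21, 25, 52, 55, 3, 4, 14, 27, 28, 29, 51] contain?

For each element r of the right run, count left-run elements greater than r:
r = 3: 12, 20, 21, 25, 52, 55 → 6
r = 4: 12, 20, 21, 25, 52, 55 → 6
r = 14: 20, 21, 25, 52, 55 → 5
r = 27: 52, 55 → 2
r = 28: 52, 55 → 2
r = 29: 52, 55 → 2
r = 51: 52, 55 → 2
Cross-inversions: 6 + 6 + 5 + 2 + 2 + 2 + 2 = 25

25 split inversions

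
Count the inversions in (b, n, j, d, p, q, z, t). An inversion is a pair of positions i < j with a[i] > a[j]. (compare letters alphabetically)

4 inversions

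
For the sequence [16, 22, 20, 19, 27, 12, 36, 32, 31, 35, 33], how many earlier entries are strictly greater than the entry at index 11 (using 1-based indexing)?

2

The element at index 11 is 33.
Elements before it: 16, 22, 20, 19, 27, 12, 36, 32, 31, 35
Those larger than 33: 36, 35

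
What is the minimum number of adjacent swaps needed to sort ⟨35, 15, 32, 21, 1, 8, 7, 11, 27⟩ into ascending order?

Minimum adjacent swaps = number of inversions (each swap of adjacent out-of-order elements removes one inversion and no swap can remove more).
Count inversions — for each element, later elements that are smaller:
35: 15, 32, 21, 1, 8, 7, 11, 27 → 8
15: 1, 8, 7, 11 → 4
32: 21, 1, 8, 7, 11, 27 → 6
21: 1, 8, 7, 11 → 4
1: none → 0
8: 7 → 1
7: none → 0
11: none → 0
27: none → 0
Total inversions: 8 + 4 + 6 + 4 + 0 + 1 + 0 + 0 + 0 = 23

23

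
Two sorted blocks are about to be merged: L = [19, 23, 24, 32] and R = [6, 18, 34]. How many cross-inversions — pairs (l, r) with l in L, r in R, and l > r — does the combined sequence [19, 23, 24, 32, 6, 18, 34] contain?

For each element r of the right run, count left-run elements greater than r:
r = 6: 19, 23, 24, 32 → 4
r = 18: 19, 23, 24, 32 → 4
r = 34: none → 0
Cross-inversions: 4 + 4 + 0 = 8

Split inversions: 8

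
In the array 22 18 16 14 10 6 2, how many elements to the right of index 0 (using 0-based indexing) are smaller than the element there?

6

The element at index 0 is 22.
Elements after it: 18, 16, 14, 10, 6, 2
Those smaller than 22: 18, 16, 14, 10, 6, 2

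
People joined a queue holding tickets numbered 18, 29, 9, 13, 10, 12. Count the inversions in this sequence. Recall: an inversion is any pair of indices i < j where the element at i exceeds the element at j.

10

Sweep left to right; for each value list the smaller values that follow it:
18: 4
29: 4
9: 0
13: 2
10: 0
12: 0
Sum: 4 + 4 + 0 + 2 + 0 + 0 = 10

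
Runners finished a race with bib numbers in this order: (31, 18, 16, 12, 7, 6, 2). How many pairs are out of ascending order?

21

Element-by-element contributions:
31: 6
18: 5
16: 4
12: 3
7: 2
6: 1
2: 0
Sum: 6 + 5 + 4 + 3 + 2 + 1 + 0 = 21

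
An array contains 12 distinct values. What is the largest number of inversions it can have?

A reversed (strictly descending) arrangement makes every pair an inversion, giving C(12, 2) inversions.
C(12, 2) = 12·11/2 = 66

66 inversions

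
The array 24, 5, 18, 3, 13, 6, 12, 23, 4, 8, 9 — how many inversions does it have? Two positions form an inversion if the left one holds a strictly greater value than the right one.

Count, for each position, how many later elements it exceeds:
24 → 5, 18, 3, 13, 6, 12, 23, 4, 8, 9 → 10
5 → 3, 4 → 2
18 → 3, 13, 6, 12, 4, 8, 9 → 7
3 → none → 0
13 → 6, 12, 4, 8, 9 → 5
6 → 4 → 1
12 → 4, 8, 9 → 3
23 → 4, 8, 9 → 3
4 → none → 0
8 → none → 0
9 → none → 0
Sum: 10 + 2 + 7 + 0 + 5 + 1 + 3 + 3 + 0 + 0 + 0 = 31

31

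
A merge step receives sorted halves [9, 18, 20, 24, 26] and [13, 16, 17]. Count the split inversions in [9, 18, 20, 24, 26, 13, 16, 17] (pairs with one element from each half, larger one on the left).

Count, for every r in R, how many entries of L exceed r:
r = 13: 18, 20, 24, 26 → 4
r = 16: 18, 20, 24, 26 → 4
r = 17: 18, 20, 24, 26 → 4
Cross-inversions: 4 + 4 + 4 = 12

12 split inversions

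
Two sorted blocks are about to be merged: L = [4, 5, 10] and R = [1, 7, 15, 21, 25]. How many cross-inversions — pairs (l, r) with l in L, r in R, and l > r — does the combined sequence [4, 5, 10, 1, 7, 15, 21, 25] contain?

Take each right-half value and tally the left-half values above it:
r = 1: 4, 5, 10 → 3
r = 7: 10 → 1
r = 15: none → 0
r = 21: none → 0
r = 25: none → 0
Cross-inversions: 3 + 1 + 0 + 0 + 0 = 4

There are 4 split inversions.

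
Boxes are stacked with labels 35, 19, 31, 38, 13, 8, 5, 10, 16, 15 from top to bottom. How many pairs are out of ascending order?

Inversions: 31

Count, for each position, how many later elements it exceeds:
35 → 19, 31, 13, 8, 5, 10, 16, 15 → 8
19 → 13, 8, 5, 10, 16, 15 → 6
31 → 13, 8, 5, 10, 16, 15 → 6
38 → 13, 8, 5, 10, 16, 15 → 6
13 → 8, 5, 10 → 3
8 → 5 → 1
5 → none → 0
10 → none → 0
16 → 15 → 1
15 → none → 0
Sum: 8 + 6 + 6 + 6 + 3 + 1 + 0 + 0 + 1 + 0 = 31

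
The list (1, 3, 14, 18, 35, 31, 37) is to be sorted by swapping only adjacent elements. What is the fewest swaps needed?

1

Each adjacent swap fixes exactly one inversion, so the minimum swap count equals the number of inversions.
Count inversions — for each element, later elements that are smaller:
1: none → 0
3: none → 0
14: none → 0
18: none → 0
35: 31 → 1
31: none → 0
37: none → 0
Total inversions: 0 + 0 + 0 + 0 + 1 + 0 + 0 = 1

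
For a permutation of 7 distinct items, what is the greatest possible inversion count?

Inversions: 21

A reversed (strictly descending) arrangement makes every pair an inversion, giving C(7, 2) inversions.
C(7, 2) = 7·6/2 = 21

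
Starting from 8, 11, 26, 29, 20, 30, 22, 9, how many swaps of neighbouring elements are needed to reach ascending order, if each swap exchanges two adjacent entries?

Adjacent swaps: 11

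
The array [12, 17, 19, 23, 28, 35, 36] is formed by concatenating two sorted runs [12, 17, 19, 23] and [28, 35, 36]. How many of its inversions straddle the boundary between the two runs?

For each element r of the right run, count left-run elements greater than r:
r = 28: none → 0
r = 35: none → 0
r = 36: none → 0
Cross-inversions: 0 + 0 + 0 = 0

0 cross-inversions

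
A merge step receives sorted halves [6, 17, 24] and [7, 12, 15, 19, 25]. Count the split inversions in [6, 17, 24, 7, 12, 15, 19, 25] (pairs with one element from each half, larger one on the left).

7

Take each right-half value and tally the left-half values above it:
r = 7: 17, 24 → 2
r = 12: 17, 24 → 2
r = 15: 17, 24 → 2
r = 19: 24 → 1
r = 25: none → 0
Cross-inversions: 2 + 2 + 2 + 1 + 0 = 7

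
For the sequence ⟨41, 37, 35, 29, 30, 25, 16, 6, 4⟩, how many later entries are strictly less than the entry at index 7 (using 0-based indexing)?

The element at index 7 is 6.
Elements after it: 4
Those smaller than 6: 4

1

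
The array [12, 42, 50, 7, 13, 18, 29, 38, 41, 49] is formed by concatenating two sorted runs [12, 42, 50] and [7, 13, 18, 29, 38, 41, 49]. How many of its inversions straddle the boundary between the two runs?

For each element r of the right run, count left-run elements greater than r:
r = 7: 12, 42, 50 → 3
r = 13: 42, 50 → 2
r = 18: 42, 50 → 2
r = 29: 42, 50 → 2
r = 38: 42, 50 → 2
r = 41: 42, 50 → 2
r = 49: 50 → 1
Cross-inversions: 3 + 2 + 2 + 2 + 2 + 2 + 1 = 14

14 cross-inversions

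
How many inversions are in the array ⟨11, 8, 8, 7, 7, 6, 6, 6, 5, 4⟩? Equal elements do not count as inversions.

For each element, count later entries that are smaller:
11 → 8, 8, 7, 7, 6, 6, 6, 5, 4 → 9
8 → 7, 7, 6, 6, 6, 5, 4 → 7
8 → 7, 7, 6, 6, 6, 5, 4 → 7
7 → 6, 6, 6, 5, 4 → 5
7 → 6, 6, 6, 5, 4 → 5
6 → 5, 4 → 2
6 → 5, 4 → 2
6 → 5, 4 → 2
5 → 4 → 1
4 → none → 0
Sum: 9 + 7 + 7 + 5 + 5 + 2 + 2 + 2 + 1 + 0 = 40

40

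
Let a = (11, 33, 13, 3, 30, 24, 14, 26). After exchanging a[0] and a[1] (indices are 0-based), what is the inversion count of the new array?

13

Positions 0 and 1 hold 11 and 33; after swapping, the array is [33, 11, 13, 3, 30, 24, 14, 26].
Sweep left to right; for each value list the smaller values that follow it:
33: 7
11: 1
13: 1
3: 0
30: 3
24: 1
14: 0
26: 0
Sum: 7 + 1 + 1 + 0 + 3 + 1 + 0 + 0 = 13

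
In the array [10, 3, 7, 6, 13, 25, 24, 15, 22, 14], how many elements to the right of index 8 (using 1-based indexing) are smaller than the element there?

1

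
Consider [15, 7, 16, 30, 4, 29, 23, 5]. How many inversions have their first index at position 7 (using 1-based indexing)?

The element at index 7 is 23.
Elements after it: 5
Those smaller than 23: 5

1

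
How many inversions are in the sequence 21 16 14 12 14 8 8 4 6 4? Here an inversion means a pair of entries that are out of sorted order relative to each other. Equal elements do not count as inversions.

Sweep left to right; for each value list the smaller values that follow it:
21 → 16, 14, 12, 14, 8, 8, 4, 6, 4 → 9
16 → 14, 12, 14, 8, 8, 4, 6, 4 → 8
14 → 12, 8, 8, 4, 6, 4 → 6
12 → 8, 8, 4, 6, 4 → 5
14 → 8, 8, 4, 6, 4 → 5
8 → 4, 6, 4 → 3
8 → 4, 6, 4 → 3
4 → none → 0
6 → 4 → 1
4 → none → 0
Sum: 9 + 8 + 6 + 5 + 5 + 3 + 3 + 0 + 1 + 0 = 40

40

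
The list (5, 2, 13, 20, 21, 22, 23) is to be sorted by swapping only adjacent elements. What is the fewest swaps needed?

Each adjacent swap fixes exactly one inversion, so the minimum swap count equals the number of inversions.
Count inversions — for each element, later elements that are smaller:
5: 2 → 1
2: none → 0
13: none → 0
20: none → 0
21: none → 0
22: none → 0
23: none → 0
Total inversions: 1 + 0 + 0 + 0 + 0 + 0 + 0 = 1

1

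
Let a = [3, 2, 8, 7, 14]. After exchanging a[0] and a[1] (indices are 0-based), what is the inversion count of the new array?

1

Positions 0 and 1 hold 3 and 2; after swapping, the array is [2, 3, 8, 7, 14].
Count, for each position, how many later elements it exceeds:
2 → none → 0
3 → none → 0
8 → 7 → 1
7 → none → 0
14 → none → 0
Sum: 0 + 0 + 1 + 0 + 0 = 1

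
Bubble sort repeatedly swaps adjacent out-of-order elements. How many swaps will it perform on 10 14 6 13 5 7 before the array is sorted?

10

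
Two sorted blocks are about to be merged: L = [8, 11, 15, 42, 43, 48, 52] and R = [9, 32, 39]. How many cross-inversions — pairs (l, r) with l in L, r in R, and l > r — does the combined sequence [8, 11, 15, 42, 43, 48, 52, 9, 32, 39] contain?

14 cross-inversions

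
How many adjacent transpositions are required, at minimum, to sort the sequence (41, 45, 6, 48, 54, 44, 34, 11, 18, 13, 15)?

36 swaps

The minimum number of adjacent swaps to sort an array equals its inversion count, since every such swap removes exactly one inversion.
Count inversions — for each element, later elements that are smaller:
41: 6, 34, 11, 18, 13, 15 → 6
45: 6, 44, 34, 11, 18, 13, 15 → 7
6: none → 0
48: 44, 34, 11, 18, 13, 15 → 6
54: 44, 34, 11, 18, 13, 15 → 6
44: 34, 11, 18, 13, 15 → 5
34: 11, 18, 13, 15 → 4
11: none → 0
18: 13, 15 → 2
13: none → 0
15: none → 0
Total inversions: 6 + 7 + 0 + 6 + 6 + 5 + 4 + 0 + 2 + 0 + 0 = 36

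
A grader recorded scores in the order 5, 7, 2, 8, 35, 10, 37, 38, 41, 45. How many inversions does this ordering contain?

3

Sweep left to right; for each value list the smaller values that follow it:
5: 1
7: 1
2: 0
8: 0
35: 1
10: 0
37: 0
38: 0
41: 0
45: 0
Sum: 1 + 1 + 0 + 0 + 1 + 0 + 0 + 0 + 0 + 0 = 3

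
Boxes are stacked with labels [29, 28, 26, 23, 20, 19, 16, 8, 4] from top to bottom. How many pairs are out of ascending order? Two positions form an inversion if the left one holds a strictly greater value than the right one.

For each element, count later entries that are smaller:
29 → 28, 26, 23, 20, 19, 16, 8, 4 → 8
28 → 26, 23, 20, 19, 16, 8, 4 → 7
26 → 23, 20, 19, 16, 8, 4 → 6
23 → 20, 19, 16, 8, 4 → 5
20 → 19, 16, 8, 4 → 4
19 → 16, 8, 4 → 3
16 → 8, 4 → 2
8 → 4 → 1
4 → none → 0
Sum: 8 + 7 + 6 + 5 + 4 + 3 + 2 + 1 + 0 = 36

36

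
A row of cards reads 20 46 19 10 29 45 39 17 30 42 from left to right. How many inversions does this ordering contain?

20

Element-by-element contributions:
20: 3
46: 8
19: 2
10: 0
29: 1
45: 4
39: 2
17: 0
30: 0
42: 0
Sum: 3 + 8 + 2 + 0 + 1 + 4 + 2 + 0 + 0 + 0 = 20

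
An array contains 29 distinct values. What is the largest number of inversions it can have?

The maximum occurs when the array is in strictly decreasing order: every one of the C(29, 2) pairs is inverted.
C(29, 2) = 29·28/2 = 406

406 inversions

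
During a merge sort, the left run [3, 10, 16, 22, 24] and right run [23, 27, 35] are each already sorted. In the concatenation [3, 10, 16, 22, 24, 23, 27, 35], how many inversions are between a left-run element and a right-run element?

1 split inversion

Take each right-half value and tally the left-half values above it:
r = 23: 24 → 1
r = 27: none → 0
r = 35: none → 0
Cross-inversions: 1 + 0 + 0 = 1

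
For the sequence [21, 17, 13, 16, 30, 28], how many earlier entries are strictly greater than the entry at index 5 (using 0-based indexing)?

1

The element at index 5 is 28.
Elements before it: 21, 17, 13, 16, 30
Those larger than 28: 30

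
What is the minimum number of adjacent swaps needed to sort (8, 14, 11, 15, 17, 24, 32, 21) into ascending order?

3 swaps

Minimum adjacent swaps = number of inversions (each swap of adjacent out-of-order elements removes one inversion and no swap can remove more).
Count inversions — for each element, later elements that are smaller:
8: none → 0
14: 11 → 1
11: none → 0
15: none → 0
17: none → 0
24: 21 → 1
32: 21 → 1
21: none → 0
Total inversions: 0 + 1 + 0 + 0 + 0 + 1 + 1 + 0 = 3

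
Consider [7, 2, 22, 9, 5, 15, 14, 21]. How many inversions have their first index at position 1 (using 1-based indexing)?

2 such elements

The element at index 1 is 7.
Elements after it: 2, 22, 9, 5, 15, 14, 21
Those smaller than 7: 2, 5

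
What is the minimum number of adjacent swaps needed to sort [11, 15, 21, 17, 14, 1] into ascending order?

9

The minimum number of adjacent swaps to sort an array equals its inversion count, since every such swap removes exactly one inversion.
Count inversions — for each element, later elements that are smaller:
11: 1 → 1
15: 14, 1 → 2
21: 17, 14, 1 → 3
17: 14, 1 → 2
14: 1 → 1
1: none → 0
Total inversions: 1 + 2 + 3 + 2 + 1 + 0 = 9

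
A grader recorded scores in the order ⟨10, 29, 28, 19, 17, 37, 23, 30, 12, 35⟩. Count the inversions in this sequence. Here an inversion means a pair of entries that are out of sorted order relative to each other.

18 out-of-order pairs

For each element, count later entries that are smaller:
10 → none → 0
29 → 28, 19, 17, 23, 12 → 5
28 → 19, 17, 23, 12 → 4
19 → 17, 12 → 2
17 → 12 → 1
37 → 23, 30, 12, 35 → 4
23 → 12 → 1
30 → 12 → 1
12 → none → 0
35 → none → 0
Sum: 0 + 5 + 4 + 2 + 1 + 4 + 1 + 1 + 0 + 0 = 18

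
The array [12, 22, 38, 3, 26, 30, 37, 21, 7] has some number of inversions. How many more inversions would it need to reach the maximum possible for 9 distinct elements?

Maximum inversions for 9 distinct elements is C(9, 2) = 9·8/2 = 36.
Current inversions — for each element, count later smaller elements:
12: 2
22: 3
38: 6
3: 0
26: 2
30: 2
37: 2
21: 1
7: 0
Current total: 2 + 3 + 6 + 0 + 2 + 2 + 2 + 1 + 0 = 18
Shortfall: 36 − 18 = 18

18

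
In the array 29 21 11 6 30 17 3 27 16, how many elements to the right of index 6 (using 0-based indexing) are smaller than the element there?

0 such elements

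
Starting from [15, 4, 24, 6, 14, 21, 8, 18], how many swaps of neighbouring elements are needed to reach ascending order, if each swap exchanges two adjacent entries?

The minimum number of adjacent swaps to sort an array equals its inversion count, since every such swap removes exactly one inversion.
Count inversions — for each element, later elements that are smaller:
15: 4, 6, 14, 8 → 4
4: none → 0
24: 6, 14, 21, 8, 18 → 5
6: none → 0
14: 8 → 1
21: 8, 18 → 2
8: none → 0
18: none → 0
Total inversions: 4 + 0 + 5 + 0 + 1 + 2 + 0 + 0 = 12

12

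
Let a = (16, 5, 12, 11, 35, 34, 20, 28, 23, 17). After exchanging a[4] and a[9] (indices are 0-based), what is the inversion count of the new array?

Positions 4 and 9 hold 35 and 17; after swapping, the array is [16, 5, 12, 11, 17, 34, 20, 28, 23, 35].
Count, for each position, how many later elements it exceeds:
16: 3
5: 0
12: 1
11: 0
17: 0
34: 3
20: 0
28: 1
23: 0
35: 0
Sum: 3 + 0 + 1 + 0 + 0 + 3 + 0 + 1 + 0 + 0 = 8

8 inversions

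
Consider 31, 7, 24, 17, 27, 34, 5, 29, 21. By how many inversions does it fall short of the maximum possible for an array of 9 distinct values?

Maximum inversions for 9 distinct elements is C(9, 2) = 9·8/2 = 36.
Current inversions — for each element, count later smaller elements:
31: 7
7: 1
24: 3
17: 1
27: 2
34: 3
5: 0
29: 1
21: 0
Current total: 7 + 1 + 3 + 1 + 2 + 3 + 0 + 1 + 0 = 18
Shortfall: 36 − 18 = 18

18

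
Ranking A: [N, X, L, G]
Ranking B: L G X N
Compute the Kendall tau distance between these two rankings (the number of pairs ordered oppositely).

5

Assign each item its position (1..4) in the first ordering, then rewrite the second ordering as that position sequence:
positions: N→1, X→2, L→3, G→4
second ordering as positions: [3, 4, 2, 1]
Discordant pairs = inversions in this position sequence.
3: 2, 1 → 2
4: 2, 1 → 2
2: 1 → 1
1: 0
Total: 2 + 2 + 1 + 0 = 5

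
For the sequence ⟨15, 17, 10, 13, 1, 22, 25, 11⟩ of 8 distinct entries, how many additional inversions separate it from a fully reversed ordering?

Maximum inversions for 8 distinct elements is C(8, 2) = 8·7/2 = 28.
Current inversions — for each element, count later smaller elements:
15: 4
17: 4
10: 1
13: 2
1: 0
22: 1
25: 1
11: 0
Current total: 4 + 4 + 1 + 2 + 0 + 1 + 1 + 0 = 13
Shortfall: 28 − 13 = 15

15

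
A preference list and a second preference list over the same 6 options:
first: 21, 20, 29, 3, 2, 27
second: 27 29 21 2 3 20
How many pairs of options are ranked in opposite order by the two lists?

10

Assign each item its position (1..6) in the first ordering, then rewrite the second ordering as that position sequence:
positions: 21→1, 20→2, 29→3, 3→4, 2→5, 27→6
second ordering as positions: [6, 3, 1, 5, 4, 2]
Discordant pairs = inversions in this position sequence.
6: 3, 1, 5, 4, 2 → 5
3: 1, 2 → 2
1: 0
5: 4, 2 → 2
4: 2 → 1
2: 0
Total: 5 + 2 + 0 + 2 + 1 + 0 = 10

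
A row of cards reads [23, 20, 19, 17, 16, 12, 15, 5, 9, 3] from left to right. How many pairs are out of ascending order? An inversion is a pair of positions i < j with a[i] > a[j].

For each element, count later entries that are smaller:
23 → 20, 19, 17, 16, 12, 15, 5, 9, 3 → 9
20 → 19, 17, 16, 12, 15, 5, 9, 3 → 8
19 → 17, 16, 12, 15, 5, 9, 3 → 7
17 → 16, 12, 15, 5, 9, 3 → 6
16 → 12, 15, 5, 9, 3 → 5
12 → 5, 9, 3 → 3
15 → 5, 9, 3 → 3
5 → 3 → 1
9 → 3 → 1
3 → none → 0
Sum: 9 + 8 + 7 + 6 + 5 + 3 + 3 + 1 + 1 + 0 = 43

43 inversions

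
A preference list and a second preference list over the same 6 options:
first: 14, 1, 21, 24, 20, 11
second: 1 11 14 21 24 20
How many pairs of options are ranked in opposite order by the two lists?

5 pairs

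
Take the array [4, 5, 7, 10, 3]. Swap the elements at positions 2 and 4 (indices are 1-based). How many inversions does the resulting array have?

7

Positions 2 and 4 hold 5 and 10; after swapping, the array is [4, 10, 7, 5, 3].
Count, for each position, how many later elements it exceeds:
4: 1
10: 3
7: 2
5: 1
3: 0
Sum: 1 + 3 + 2 + 1 + 0 = 7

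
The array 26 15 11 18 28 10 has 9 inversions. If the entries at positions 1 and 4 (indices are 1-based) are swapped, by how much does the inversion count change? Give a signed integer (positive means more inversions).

Positions 1 and 4 hold 26 and 18; after swapping, the array is [18, 15, 11, 26, 28, 10].
Count, for each position, how many later elements it exceeds:
18: 3
15: 2
11: 1
26: 1
28: 1
10: 0
Sum: 3 + 2 + 1 + 1 + 1 + 0 = 8
Change: 8 − 9 = -1

-1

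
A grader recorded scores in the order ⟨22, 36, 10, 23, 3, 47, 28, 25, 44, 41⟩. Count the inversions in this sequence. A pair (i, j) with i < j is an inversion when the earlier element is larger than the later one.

15 inversions

Sweep left to right; for each value list the smaller values that follow it:
22: 2
36: 5
10: 1
23: 1
3: 0
47: 4
28: 1
25: 0
44: 1
41: 0
Sum: 2 + 5 + 1 + 1 + 0 + 4 + 1 + 0 + 1 + 0 = 15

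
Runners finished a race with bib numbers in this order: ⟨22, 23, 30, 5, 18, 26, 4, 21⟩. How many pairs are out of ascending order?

Sweep left to right; for each value list the smaller values that follow it:
22 → 5, 18, 4, 21 → 4
23 → 5, 18, 4, 21 → 4
30 → 5, 18, 26, 4, 21 → 5
5 → 4 → 1
18 → 4 → 1
26 → 4, 21 → 2
4 → none → 0
21 → none → 0
Sum: 4 + 4 + 5 + 1 + 1 + 2 + 0 + 0 = 17

There are 17 inversions.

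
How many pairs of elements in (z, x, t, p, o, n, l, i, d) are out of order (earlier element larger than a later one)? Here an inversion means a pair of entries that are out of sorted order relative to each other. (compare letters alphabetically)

36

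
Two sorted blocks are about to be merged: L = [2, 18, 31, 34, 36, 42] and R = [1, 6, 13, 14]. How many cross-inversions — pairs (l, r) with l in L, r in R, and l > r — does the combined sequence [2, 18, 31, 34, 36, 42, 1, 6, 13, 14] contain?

21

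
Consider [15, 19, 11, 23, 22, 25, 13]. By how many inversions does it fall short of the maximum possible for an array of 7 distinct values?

Maximum inversions for 7 distinct elements is C(7, 2) = 7·6/2 = 21.
Current inversions — for each element, count later smaller elements:
15: 2
19: 2
11: 0
23: 2
22: 1
25: 1
13: 0
Current total: 2 + 2 + 0 + 2 + 1 + 1 + 0 = 8
Shortfall: 21 − 8 = 13

13 inversions short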